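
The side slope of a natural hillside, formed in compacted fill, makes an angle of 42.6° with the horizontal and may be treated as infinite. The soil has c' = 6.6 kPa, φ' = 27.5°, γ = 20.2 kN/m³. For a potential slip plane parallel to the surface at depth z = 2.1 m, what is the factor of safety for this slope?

FS = 0.88

For an infinite slope with a slip plane parallel to the surface (no pore pressure): FS = [c' + γz cos²β tanφ'] / [γz sinβ cosβ].
γz = 20.2·2.1 = 42.42 kN/m²
Numerator = 6.6 + 42.42·cos²42.6°·tan27.5° = 6.6 + 42.42·0.5418·0.5206 = 18.565 kPa
Denominator = 42.42·sin42.6°·cos42.6° = 42.42·0.6769·0.7361 = 21.136 kPa
FS = 18.565 / 21.136 = 0.878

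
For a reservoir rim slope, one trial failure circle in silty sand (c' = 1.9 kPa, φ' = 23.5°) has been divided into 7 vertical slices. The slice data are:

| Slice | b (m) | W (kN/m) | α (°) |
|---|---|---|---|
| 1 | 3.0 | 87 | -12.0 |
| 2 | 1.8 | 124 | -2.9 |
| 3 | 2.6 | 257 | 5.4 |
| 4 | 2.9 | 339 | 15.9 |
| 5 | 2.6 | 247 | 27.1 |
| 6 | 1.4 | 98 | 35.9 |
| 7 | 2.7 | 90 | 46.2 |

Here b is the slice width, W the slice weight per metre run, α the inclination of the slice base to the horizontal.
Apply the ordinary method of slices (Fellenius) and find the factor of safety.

FS = 1.64

Ordinary method of slices: FS = Σ[c'·Δl_i + (W_i cosα_i)·tanφ'] / Σ W_i sinα_i, with Δl_i = b_i / cosα_i.
Slice 1: Δl = 3.0/cos(-12.0°) = 3.067 m; N'_1 = 87·cos(-12.0°) = 85.1; c'Δl = 5.83; W sinα = -18.1
Slice 2: Δl = 1.8/cos(-2.9°) = 1.802 m; N'_2 = 124·cos(-2.9°) = 123.8; c'Δl = 3.42; W sinα = -6.3
Slice 3: Δl = 2.6/cos5.4° = 2.612 m; N'_3 = 257·cos5.4° = 255.9; c'Δl = 4.96; W sinα = 24.2
Slice 4: Δl = 2.9/cos15.9° = 3.015 m; N'_4 = 339·cos15.9° = 326.0; c'Δl = 5.73; W sinα = 92.9
Slice 5: Δl = 2.6/cos27.1° = 2.921 m; N'_5 = 247·cos27.1° = 219.9; c'Δl = 5.55; W sinα = 112.5
Slice 6: Δl = 1.4/cos35.9° = 1.728 m; N'_6 = 98·cos35.9° = 79.4; c'Δl = 3.28; W sinα = 57.5
Slice 7: Δl = 2.7/cos46.2° = 3.901 m; N'_7 = 90·cos46.2° = 62.3; c'Δl = 7.41; W sinα = 65.0
Σc'Δl = 36.2 kN/m; ΣN' = 1152.4 kN/m; ΣW sinα = 327.6 kN/m
Resisting = 36.2 + 1152.4·tan23.5° = 36.2 + 501.1 = 537.3 kN/m
FS = 537.3 / 327.6 = 1.640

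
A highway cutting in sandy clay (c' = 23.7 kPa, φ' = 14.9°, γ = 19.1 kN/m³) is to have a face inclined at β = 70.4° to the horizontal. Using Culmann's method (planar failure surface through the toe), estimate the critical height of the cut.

H_c = 10.42 m

Culmann's analysis gives the critical failure plane at α_cr = (β + φ')/2 = (70.4 + 14.9)/2 = 42.7°, and the critical height
H_c = (4c'/γ) · sinβ cosφ' / [1 − cos(β − φ')]
    = (4·23.7/19.1) · sin70.4°·cos14.9° / [1 − cos(55.5°)]
    = 4.963 · 0.9421·0.9664 / [1 − 0.5664]
    = 4.963 · 0.9104 / 0.4336
    = 10.42 m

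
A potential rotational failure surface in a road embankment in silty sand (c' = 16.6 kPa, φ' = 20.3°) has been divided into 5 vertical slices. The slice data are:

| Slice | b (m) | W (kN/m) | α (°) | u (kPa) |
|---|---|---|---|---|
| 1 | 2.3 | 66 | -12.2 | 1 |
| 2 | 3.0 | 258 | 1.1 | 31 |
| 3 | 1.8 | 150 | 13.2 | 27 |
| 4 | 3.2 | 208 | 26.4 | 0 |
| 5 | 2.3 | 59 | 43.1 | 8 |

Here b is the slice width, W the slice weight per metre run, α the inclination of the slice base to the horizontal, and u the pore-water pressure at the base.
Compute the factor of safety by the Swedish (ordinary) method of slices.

Ordinary method of slices: FS = Σ[c'·Δl_i + (W_i cosα_i − u_i·Δl_i)·tanφ'] / Σ W_i sinα_i, with Δl_i = b_i / cosα_i.
Slice 1: Δl = 2.3/cos(-12.2°) = 2.353 m; N'_1 = 66·cos(-12.2°) − 1·2.353 = 62.2; c'Δl = 39.06; W sinα = -13.9
Slice 2: Δl = 3.0/cos1.1° = 3.001 m; N'_2 = 258·cos1.1° − 31·3.001 = 164.9; c'Δl = 49.81; W sinα = 5.0
Slice 3: Δl = 1.8/cos13.2° = 1.849 m; N'_3 = 150·cos13.2° − 27·1.849 = 96.1; c'Δl = 30.69; W sinα = 34.3
Slice 4: Δl = 3.2/cos26.4° = 3.573 m; N'_4 = 208·cos26.4° − 0·3.573 = 186.3; c'Δl = 59.30; W sinα = 92.5
Slice 5: Δl = 2.3/cos43.1° = 3.150 m; N'_5 = 59·cos43.1° − 8·3.150 = 17.9; c'Δl = 52.29; W sinα = 40.3
Σc'Δl = 231.2 kN/m; ΣN' = 527.4 kN/m; ΣW sinα = 158.1 kN/m
Resisting = 231.2 + 527.4·tan20.3° = 231.2 + 195.1 = 426.2 kN/m
FS = 426.2 / 158.1 = 2.697

FS = 2.70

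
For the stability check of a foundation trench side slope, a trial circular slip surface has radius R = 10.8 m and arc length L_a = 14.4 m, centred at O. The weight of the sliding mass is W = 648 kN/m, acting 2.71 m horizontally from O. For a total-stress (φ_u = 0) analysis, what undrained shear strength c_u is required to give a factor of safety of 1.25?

c_u = 14.1 kPa

FS = c_u·L_a·R / (W·d), so c_u = FS·W·d / (L_a·R).
c_u = 1.25·648·2.71 / (14.40·10.8) = 2195.1 / 155.52 = 14.11 kPa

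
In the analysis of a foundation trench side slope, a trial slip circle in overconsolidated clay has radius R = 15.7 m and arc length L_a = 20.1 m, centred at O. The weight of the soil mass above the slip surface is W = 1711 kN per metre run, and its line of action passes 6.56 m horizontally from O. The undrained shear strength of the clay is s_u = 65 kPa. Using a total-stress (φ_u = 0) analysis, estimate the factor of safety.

FS = 1.83

Taking moments about the centre O, the resisting moment is provided by the undrained shear strength acting along the arc:
M_R = s_u·L_a·R = 65·20.10·15.7 = 20512.0 kN·m/m
M_D = W·d = 1711·6.56 = 11224.2 kN·m/m
FS = M_R / M_D = 20512.0 / 11224.2 = 1.827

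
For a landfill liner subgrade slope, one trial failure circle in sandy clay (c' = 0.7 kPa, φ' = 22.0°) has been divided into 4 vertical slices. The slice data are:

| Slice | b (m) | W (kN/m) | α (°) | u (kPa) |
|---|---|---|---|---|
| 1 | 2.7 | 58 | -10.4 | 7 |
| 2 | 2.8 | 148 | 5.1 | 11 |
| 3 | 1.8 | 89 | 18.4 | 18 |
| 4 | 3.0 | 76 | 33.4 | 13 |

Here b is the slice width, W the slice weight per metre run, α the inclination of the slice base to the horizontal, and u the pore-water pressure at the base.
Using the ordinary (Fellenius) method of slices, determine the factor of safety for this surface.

Ordinary method of slices: FS = Σ[c'·Δl_i + (W_i cosα_i − u_i·Δl_i)·tanφ'] / Σ W_i sinα_i, with Δl_i = b_i / cosα_i.
Slice 1: Δl = 2.7/cos(-10.4°) = 2.745 m; N'_1 = 58·cos(-10.4°) − 7·2.745 = 37.8; c'Δl = 1.92; W sinα = -10.5
Slice 2: Δl = 2.8/cos5.1° = 2.811 m; N'_2 = 148·cos5.1° − 11·2.811 = 116.5; c'Δl = 1.97; W sinα = 13.2
Slice 3: Δl = 1.8/cos18.4° = 1.897 m; N'_3 = 89·cos18.4° − 18·1.897 = 50.3; c'Δl = 1.33; W sinα = 28.1
Slice 4: Δl = 3.0/cos33.4° = 3.593 m; N'_4 = 76·cos33.4° − 13·3.593 = 16.7; c'Δl = 2.52; W sinα = 41.8
Σc'Δl = 7.7 kN/m; ΣN' = 221.4 kN/m; ΣW sinα = 72.6 kN/m
Resisting = 7.7 + 221.4·tan22.0° = 7.7 + 89.4 = 97.2 kN/m
FS = 97.2 / 72.6 = 1.338

FS = 1.34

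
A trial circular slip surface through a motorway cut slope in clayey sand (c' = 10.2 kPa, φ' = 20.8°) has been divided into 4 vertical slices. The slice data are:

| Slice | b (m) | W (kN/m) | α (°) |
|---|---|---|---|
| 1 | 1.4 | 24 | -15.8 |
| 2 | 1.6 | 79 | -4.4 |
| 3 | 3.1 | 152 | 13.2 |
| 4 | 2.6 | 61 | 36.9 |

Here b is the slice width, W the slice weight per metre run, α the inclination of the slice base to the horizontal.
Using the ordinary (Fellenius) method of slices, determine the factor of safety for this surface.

Ordinary method of slices: FS = Σ[c'·Δl_i + (W_i cosα_i)·tanφ'] / Σ W_i sinα_i, with Δl_i = b_i / cosα_i.
Slice 1: Δl = 1.4/cos(-15.8°) = 1.455 m; N'_1 = 24·cos(-15.8°) = 23.1; c'Δl = 14.84; W sinα = -6.5
Slice 2: Δl = 1.6/cos(-4.4°) = 1.605 m; N'_2 = 79·cos(-4.4°) = 78.8; c'Δl = 16.37; W sinα = -6.1
Slice 3: Δl = 3.1/cos13.2° = 3.184 m; N'_3 = 152·cos13.2° = 148.0; c'Δl = 32.48; W sinα = 34.7
Slice 4: Δl = 2.6/cos36.9° = 3.251 m; N'_4 = 61·cos36.9° = 48.8; c'Δl = 33.16; W sinα = 36.6
Σc'Δl = 96.9 kN/m; ΣN' = 298.6 kN/m; ΣW sinα = 58.7 kN/m
Resisting = 96.9 + 298.6·tan20.8° = 96.9 + 113.4 = 210.3 kN/m
FS = 210.3 / 58.7 = 3.580

FS = 3.58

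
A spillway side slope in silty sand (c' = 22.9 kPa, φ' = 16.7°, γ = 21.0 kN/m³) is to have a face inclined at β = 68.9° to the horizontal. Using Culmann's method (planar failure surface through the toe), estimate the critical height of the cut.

H_c = 10.07 m

Culmann's analysis gives the critical failure plane at α_cr = (β + φ')/2 = (68.9 + 16.7)/2 = 42.8°, and the critical height
H_c = (4c'/γ) · sinβ cosφ' / [1 − cos(β − φ')]
    = (4·22.9/21.0) · sin68.9°·cos16.7° / [1 − cos(52.2°)]
    = 4.362 · 0.9330·0.9578 / [1 − 0.6129]
    = 4.362 · 0.8936 / 0.3871
    = 10.07 m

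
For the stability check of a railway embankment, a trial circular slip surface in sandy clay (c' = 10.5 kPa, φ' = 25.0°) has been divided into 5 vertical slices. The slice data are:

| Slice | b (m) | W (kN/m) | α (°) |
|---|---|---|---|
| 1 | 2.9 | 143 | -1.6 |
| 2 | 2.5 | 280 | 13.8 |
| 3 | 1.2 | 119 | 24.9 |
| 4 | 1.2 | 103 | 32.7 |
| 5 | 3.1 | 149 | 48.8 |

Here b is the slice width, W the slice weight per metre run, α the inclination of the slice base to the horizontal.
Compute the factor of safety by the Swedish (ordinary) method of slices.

FS = 1.66

Ordinary method of slices: FS = Σ[c'·Δl_i + (W_i cosα_i)·tanφ'] / Σ W_i sinα_i, with Δl_i = b_i / cosα_i.
Slice 1: Δl = 2.9/cos(-1.6°) = 2.901 m; N'_1 = 143·cos(-1.6°) = 142.9; c'Δl = 30.46; W sinα = -4.0
Slice 2: Δl = 2.5/cos13.8° = 2.574 m; N'_2 = 280·cos13.8° = 271.9; c'Δl = 27.03; W sinα = 66.8
Slice 3: Δl = 1.2/cos24.9° = 1.323 m; N'_3 = 119·cos24.9° = 107.9; c'Δl = 13.89; W sinα = 50.1
Slice 4: Δl = 1.2/cos32.7° = 1.426 m; N'_4 = 103·cos32.7° = 86.7; c'Δl = 14.97; W sinα = 55.6
Slice 5: Δl = 3.1/cos48.8° = 4.706 m; N'_5 = 149·cos48.8° = 98.1; c'Δl = 49.42; W sinα = 112.1
Σc'Δl = 135.8 kN/m; ΣN' = 707.6 kN/m; ΣW sinα = 280.7 kN/m
Resisting = 135.8 + 707.6·tan25.0° = 135.8 + 330.0 = 465.7 kN/m
FS = 465.7 / 280.7 = 1.659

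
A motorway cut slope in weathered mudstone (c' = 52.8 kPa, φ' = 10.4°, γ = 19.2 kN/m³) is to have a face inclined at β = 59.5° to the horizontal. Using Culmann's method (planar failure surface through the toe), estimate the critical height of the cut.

H_c = 27.00 m

Culmann's analysis gives the critical failure plane at α_cr = (β + φ')/2 = (59.5 + 10.4)/2 = 35.0°, and the critical height
H_c = (4c'/γ) · sinβ cosφ' / [1 − cos(β − φ')]
    = (4·52.8/19.2) · sin59.5°·cos10.4° / [1 − cos(49.1°)]
    = 11.000 · 0.8616·0.9836 / [1 − 0.6547]
    = 11.000 · 0.8475 / 0.3453
    = 27.00 m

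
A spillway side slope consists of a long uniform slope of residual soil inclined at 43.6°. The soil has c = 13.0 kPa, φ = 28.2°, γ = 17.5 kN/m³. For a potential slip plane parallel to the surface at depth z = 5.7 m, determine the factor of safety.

For an infinite slope with a slip plane parallel to the surface (no pore pressure): FS = [c + γz cos²β tanφ] / [γz sinβ cosβ].
γz = 17.5·5.7 = 99.75 kN/m²
Numerator = 13.0 + 99.75·cos²43.6°·tan28.2° = 13.0 + 99.75·0.5244·0.5362 = 41.049 kPa
Denominator = 99.75·sin43.6°·cos43.6° = 99.75·0.6896·0.7242 = 49.815 kPa
FS = 41.049 / 49.815 = 0.824

FS = 0.82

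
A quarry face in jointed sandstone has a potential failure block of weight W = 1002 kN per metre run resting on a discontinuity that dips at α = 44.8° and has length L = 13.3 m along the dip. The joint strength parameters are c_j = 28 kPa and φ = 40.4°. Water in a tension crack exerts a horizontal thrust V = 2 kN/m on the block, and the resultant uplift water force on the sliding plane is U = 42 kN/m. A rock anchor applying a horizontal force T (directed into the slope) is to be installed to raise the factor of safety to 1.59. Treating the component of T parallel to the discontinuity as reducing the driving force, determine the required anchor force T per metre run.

Resolving forces along and normal to the sliding plane, with the horizontal anchor force T adding T·sinα to the effective normal force and T·cosα acting up the plane against the driving force:
FS = [c_jL + (W cosα − U − V sinα + T sinα) tanφ] / [W sinα + V cosα − T cosα]
Without the anchor: N' = 667.6 kN/m, driving T_d = 707.5 kN/m, resisting R = 28·13.3 + 667.6·tan40.4° = 940.6 kN/m, FS = 1.33.
Setting FS = 1.59 and solving for T:
1.59·(707.5 − T cos44.8°) = 940.6 + T sin44.8°·tan40.4°
T·(sin44.8°·tan40.4° + 1.59·cos44.8°) = 1.59·707.5 − 940.6
T·(0.7046·0.8511 + 1.59·0.7096) = 1124.9 − 940.6 = 184.3
T·1.7279 = 184.3
T = 106.7 kN/m

T = 107 kN/m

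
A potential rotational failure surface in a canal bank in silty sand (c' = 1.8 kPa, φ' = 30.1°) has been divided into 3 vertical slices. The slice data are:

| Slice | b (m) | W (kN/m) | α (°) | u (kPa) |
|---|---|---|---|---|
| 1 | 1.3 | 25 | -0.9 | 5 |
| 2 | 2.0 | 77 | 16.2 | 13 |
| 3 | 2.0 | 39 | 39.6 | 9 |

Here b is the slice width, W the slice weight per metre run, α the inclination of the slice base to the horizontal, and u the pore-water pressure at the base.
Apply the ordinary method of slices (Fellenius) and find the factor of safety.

Ordinary method of slices: FS = Σ[c'·Δl_i + (W_i cosα_i − u_i·Δl_i)·tanφ'] / Σ W_i sinα_i, with Δl_i = b_i / cosα_i.
Slice 1: Δl = 1.3/cos(-0.9°) = 1.300 m; N'_1 = 25·cos(-0.9°) − 5·1.300 = 18.5; c'Δl = 2.34; W sinα = -0.4
Slice 2: Δl = 2.0/cos16.2° = 2.083 m; N'_2 = 77·cos16.2° − 13·2.083 = 46.9; c'Δl = 3.75; W sinα = 21.5
Slice 3: Δl = 2.0/cos39.6° = 2.596 m; N'_3 = 39·cos39.6° − 9·2.596 = 6.7; c'Δl = 4.67; W sinα = 24.9
Σc'Δl = 10.8 kN/m; ΣN' = 72.1 kN/m; ΣW sinα = 45.9 kN/m
Resisting = 10.8 + 72.1·tan30.1° = 10.8 + 41.8 = 52.5 kN/m
FS = 52.5 / 45.9 = 1.143

FS = 1.14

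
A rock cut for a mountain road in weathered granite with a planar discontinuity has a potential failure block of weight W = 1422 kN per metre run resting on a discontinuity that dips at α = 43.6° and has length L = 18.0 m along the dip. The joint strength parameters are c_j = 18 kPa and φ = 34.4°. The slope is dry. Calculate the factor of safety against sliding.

Resolving the block weight along and normal to the plane and applying the Mohr–Coulomb strength on the joint:
N' = W cosα = 1422·cos43.6° = 1029.8 kN/m
Driving force T = W sinα = 1422·sin43.6° = 980.6 kN/m
Resisting force R = c_j·L + N'·tanφ = 18·18.0 + 1029.8·tan34.4° = 324.0 + 705.1 = 1029.1 kN/m
FS = R / T = 1029.1 / 980.6 = 1.049

FS = 1.05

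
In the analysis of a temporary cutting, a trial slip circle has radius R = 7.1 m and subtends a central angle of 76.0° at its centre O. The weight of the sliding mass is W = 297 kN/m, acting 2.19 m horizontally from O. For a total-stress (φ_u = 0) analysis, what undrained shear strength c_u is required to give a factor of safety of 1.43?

FS = c_u·L_a·R / (W·d), so c_u = FS·W·d / (L_a·R).
Arc length L_a = R·θ = 7.1·(76.0°·π/180) = 7.1·1.3265 = 9.42 m
c_u = 1.43·297·2.19 / (9.42·7.1) = 930.1 / 66.87 = 13.91 kPa

c_u = 13.9 kPa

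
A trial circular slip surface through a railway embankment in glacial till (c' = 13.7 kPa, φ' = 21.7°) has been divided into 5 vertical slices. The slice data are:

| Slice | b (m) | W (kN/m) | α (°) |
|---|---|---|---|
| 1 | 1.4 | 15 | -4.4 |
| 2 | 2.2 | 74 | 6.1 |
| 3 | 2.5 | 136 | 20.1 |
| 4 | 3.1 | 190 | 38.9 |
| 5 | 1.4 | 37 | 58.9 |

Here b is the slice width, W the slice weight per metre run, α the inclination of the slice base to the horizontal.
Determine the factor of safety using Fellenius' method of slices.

Ordinary method of slices: FS = Σ[c'·Δl_i + (W_i cosα_i)·tanφ'] / Σ W_i sinα_i, with Δl_i = b_i / cosα_i.
Slice 1: Δl = 1.4/cos(-4.4°) = 1.404 m; N'_1 = 15·cos(-4.4°) = 15.0; c'Δl = 19.24; W sinα = -1.2
Slice 2: Δl = 2.2/cos6.1° = 2.213 m; N'_2 = 74·cos6.1° = 73.6; c'Δl = 30.31; W sinα = 7.9
Slice 3: Δl = 2.5/cos20.1° = 2.662 m; N'_3 = 136·cos20.1° = 127.7; c'Δl = 36.47; W sinα = 46.7
Slice 4: Δl = 3.1/cos38.9° = 3.983 m; N'_4 = 190·cos38.9° = 147.9; c'Δl = 54.57; W sinα = 119.3
Slice 5: Δl = 1.4/cos58.9° = 2.710 m; N'_5 = 37·cos58.9° = 19.1; c'Δl = 37.13; W sinα = 31.7
Σc'Δl = 177.7 kN/m; ΣN' = 383.2 kN/m; ΣW sinα = 204.4 kN/m
Resisting = 177.7 + 383.2·tan21.7° = 177.7 + 152.5 = 330.2 kN/m
FS = 330.2 / 204.4 = 1.615

FS = 1.62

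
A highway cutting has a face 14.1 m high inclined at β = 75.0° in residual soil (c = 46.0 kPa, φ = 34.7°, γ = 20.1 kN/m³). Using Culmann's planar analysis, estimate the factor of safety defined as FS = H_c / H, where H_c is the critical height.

FS = 2.17

H_c = (4c/γ) · sinβ cosφ / [1 − cos(β − φ)]
    = (4·46.0/20.1) · sin75.0°·cos34.7° / [1 − cos40.3°]
    = 9.154 · 0.7941 / 0.2373 = 30.63 m
FS = H_c / H = 30.63 / 14.1 = 2.172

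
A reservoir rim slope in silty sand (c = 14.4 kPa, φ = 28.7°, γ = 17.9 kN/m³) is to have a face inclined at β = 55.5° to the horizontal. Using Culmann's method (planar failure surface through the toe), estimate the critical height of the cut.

Culmann's analysis gives the critical failure plane at α_cr = (β + φ)/2 = (55.5 + 28.7)/2 = 42.1°, and the critical height
H_c = (4c/γ) · sinβ cosφ / [1 − cos(β − φ)]
    = (4·14.4/17.9) · sin55.5°·cos28.7° / [1 − cos(26.8°)]
    = 3.218 · 0.8241·0.8771 / [1 − 0.8926]
    = 3.218 · 0.7229 / 0.1074
    = 21.66 m

H_c = 21.66 m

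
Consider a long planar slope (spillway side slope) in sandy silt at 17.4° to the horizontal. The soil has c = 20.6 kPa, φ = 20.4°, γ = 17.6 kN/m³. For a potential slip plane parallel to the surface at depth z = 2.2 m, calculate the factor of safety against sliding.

For an infinite slope with a slip plane parallel to the surface (no pore pressure): FS = [c + γz cos²β tanφ] / [γz sinβ cosβ].
γz = 17.6·2.2 = 38.72 kN/m²
Numerator = 20.6 + 38.72·cos²17.4°·tan20.4° = 20.6 + 38.72·0.9106·0.3719 = 33.712 kPa
Denominator = 38.72·sin17.4°·cos17.4° = 38.72·0.2990·0.9542 = 11.049 kPa
FS = 33.712 / 11.049 = 3.051

FS = 3.05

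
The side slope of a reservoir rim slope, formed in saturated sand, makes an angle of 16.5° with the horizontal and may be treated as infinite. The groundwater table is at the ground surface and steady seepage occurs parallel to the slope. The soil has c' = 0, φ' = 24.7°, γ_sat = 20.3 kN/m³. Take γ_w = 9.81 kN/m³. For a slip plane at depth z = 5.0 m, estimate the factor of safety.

FS = 0.80

With seepage parallel to the slope and the water table at the surface, the effective normal stress on the slip plane uses the buoyant unit weight γ' = γ_sat − γ_w while the driving shear stress uses γ_sat:
FS = [c' + γ' z cos²β tanφ'] / [γ_sat z sinβ cosβ]
(For c' = 0 this reduces to FS = (γ'/γ_sat)·tanφ'/tanβ.)
γ' = 20.3 − 9.81 = 10.49 kN/m³
Numerator = 0.0 + 10.49·5.0·cos²16.5°·tan24.7° = 0.0 + 10.49·5.0·0.9193·0.4599 = 22.178 kPa
Denominator = 20.3·5.0·sin16.5°·cos16.5° = 20.3·5.0·0.2840·0.9588 = 27.640 kPa
FS = 22.178 / 27.640 = 0.802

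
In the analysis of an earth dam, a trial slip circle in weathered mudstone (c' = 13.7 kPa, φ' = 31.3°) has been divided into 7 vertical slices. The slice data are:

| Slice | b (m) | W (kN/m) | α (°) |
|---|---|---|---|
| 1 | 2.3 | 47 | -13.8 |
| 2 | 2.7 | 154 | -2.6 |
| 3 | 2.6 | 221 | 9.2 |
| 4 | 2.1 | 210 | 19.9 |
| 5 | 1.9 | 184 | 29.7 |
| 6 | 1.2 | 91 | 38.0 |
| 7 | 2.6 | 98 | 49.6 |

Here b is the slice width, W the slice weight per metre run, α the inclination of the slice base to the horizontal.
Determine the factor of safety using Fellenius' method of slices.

Ordinary method of slices: FS = Σ[c'·Δl_i + (W_i cosα_i)·tanφ'] / Σ W_i sinα_i, with Δl_i = b_i / cosα_i.
Slice 1: Δl = 2.3/cos(-13.8°) = 2.368 m; N'_1 = 47·cos(-13.8°) = 45.6; c'Δl = 32.45; W sinα = -11.2
Slice 2: Δl = 2.7/cos(-2.6°) = 2.703 m; N'_2 = 154·cos(-2.6°) = 153.8; c'Δl = 37.03; W sinα = -7.0
Slice 3: Δl = 2.6/cos9.2° = 2.634 m; N'_3 = 221·cos9.2° = 218.2; c'Δl = 36.08; W sinα = 35.3
Slice 4: Δl = 2.1/cos19.9° = 2.233 m; N'_4 = 210·cos19.9° = 197.5; c'Δl = 30.60; W sinα = 71.5
Slice 5: Δl = 1.9/cos29.7° = 2.187 m; N'_5 = 184·cos29.7° = 159.8; c'Δl = 29.97; W sinα = 91.2
Slice 6: Δl = 1.2/cos38.0° = 1.523 m; N'_6 = 91·cos38.0° = 71.7; c'Δl = 20.86; W sinα = 56.0
Slice 7: Δl = 2.6/cos49.6° = 4.012 m; N'_7 = 98·cos49.6° = 63.5; c'Δl = 54.96; W sinα = 74.6
Σc'Δl = 241.9 kN/m; ΣN' = 910.2 kN/m; ΣW sinα = 310.4 kN/m
Resisting = 241.9 + 910.2·tan31.3° = 241.9 + 553.4 = 795.3 kN/m
FS = 795.3 / 310.4 = 2.562

FS = 2.56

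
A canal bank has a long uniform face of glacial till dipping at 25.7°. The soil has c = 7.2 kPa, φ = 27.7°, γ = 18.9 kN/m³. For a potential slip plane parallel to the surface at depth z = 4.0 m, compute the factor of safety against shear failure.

For an infinite slope with a slip plane parallel to the surface (no pore pressure): FS = [c + γz cos²β tanφ] / [γz sinβ cosβ].
γz = 18.9·4.0 = 75.60 kN/m²
Numerator = 7.2 + 75.60·cos²25.7°·tan27.7° = 7.2 + 75.60·0.8119·0.5250 = 39.427 kPa
Denominator = 75.60·sin25.7°·cos25.7° = 75.60·0.4337·0.9011 = 29.541 kPa
FS = 39.427 / 29.541 = 1.335

FS = 1.33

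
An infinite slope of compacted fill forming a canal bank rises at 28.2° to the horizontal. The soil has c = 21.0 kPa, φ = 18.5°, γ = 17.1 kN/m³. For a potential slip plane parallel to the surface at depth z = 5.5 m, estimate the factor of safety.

FS = 1.16

For an infinite slope with a slip plane parallel to the surface (no pore pressure): FS = [c + γz cos²β tanφ] / [γz sinβ cosβ].
γz = 17.1·5.5 = 94.05 kN/m²
Numerator = 21.0 + 94.05·cos²28.2°·tan18.5° = 21.0 + 94.05·0.7767·0.3346 = 45.442 kPa
Denominator = 94.05·sin28.2°·cos28.2° = 94.05·0.4726·0.8813 = 39.168 kPa
FS = 45.442 / 39.168 = 1.160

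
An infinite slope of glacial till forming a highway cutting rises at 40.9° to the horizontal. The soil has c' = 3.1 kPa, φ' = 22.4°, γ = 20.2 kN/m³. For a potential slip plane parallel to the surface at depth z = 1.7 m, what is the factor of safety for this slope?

For an infinite slope with a slip plane parallel to the surface (no pore pressure): FS = [c' + γz cos²β tanφ'] / [γz sinβ cosβ].
γz = 20.2·1.7 = 34.34 kN/m²
Numerator = 3.1 + 34.34·cos²40.9°·tan22.4° = 3.1 + 34.34·0.5713·0.4122 = 11.186 kPa
Denominator = 34.34·sin40.9°·cos40.9° = 34.34·0.6547·0.7559 = 16.994 kPa
FS = 11.186 / 16.994 = 0.658

FS = 0.66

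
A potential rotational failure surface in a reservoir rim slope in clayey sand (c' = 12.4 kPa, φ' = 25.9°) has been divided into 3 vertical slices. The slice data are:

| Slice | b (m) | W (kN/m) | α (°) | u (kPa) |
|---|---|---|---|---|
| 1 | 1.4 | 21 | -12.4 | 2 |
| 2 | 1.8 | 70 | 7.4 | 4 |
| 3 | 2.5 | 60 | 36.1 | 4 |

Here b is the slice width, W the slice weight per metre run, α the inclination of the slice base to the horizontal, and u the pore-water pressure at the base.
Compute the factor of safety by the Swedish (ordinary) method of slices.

FS = 3.39

Ordinary method of slices: FS = Σ[c'·Δl_i + (W_i cosα_i − u_i·Δl_i)·tanφ'] / Σ W_i sinα_i, with Δl_i = b_i / cosα_i.
Slice 1: Δl = 1.4/cos(-12.4°) = 1.433 m; N'_1 = 21·cos(-12.4°) − 2·1.433 = 17.6; c'Δl = 17.77; W sinα = -4.5
Slice 2: Δl = 1.8/cos7.4° = 1.815 m; N'_2 = 70·cos7.4° − 4·1.815 = 62.2; c'Δl = 22.51; W sinα = 9.0
Slice 3: Δl = 2.5/cos36.1° = 3.094 m; N'_3 = 60·cos36.1° − 4·3.094 = 36.1; c'Δl = 38.37; W sinα = 35.4
Σc'Δl = 78.6 kN/m; ΣN' = 115.9 kN/m; ΣW sinα = 39.9 kN/m
Resisting = 78.6 + 115.9·tan25.9° = 78.6 + 56.3 = 134.9 kN/m
FS = 134.9 / 39.9 = 3.385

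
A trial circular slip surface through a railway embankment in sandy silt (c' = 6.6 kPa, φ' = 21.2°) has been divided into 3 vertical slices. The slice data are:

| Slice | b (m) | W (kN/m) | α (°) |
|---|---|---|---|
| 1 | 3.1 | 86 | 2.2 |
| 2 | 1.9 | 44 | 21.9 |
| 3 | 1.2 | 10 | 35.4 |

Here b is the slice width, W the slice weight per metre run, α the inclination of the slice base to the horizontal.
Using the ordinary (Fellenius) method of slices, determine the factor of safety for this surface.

FS = 3.77

Ordinary method of slices: FS = Σ[c'·Δl_i + (W_i cosα_i)·tanφ'] / Σ W_i sinα_i, with Δl_i = b_i / cosα_i.
Slice 1: Δl = 3.1/cos2.2° = 3.102 m; N'_1 = 86·cos2.2° = 85.9; c'Δl = 20.48; W sinα = 3.3
Slice 2: Δl = 1.9/cos21.9° = 2.048 m; N'_2 = 44·cos21.9° = 40.8; c'Δl = 13.52; W sinα = 16.4
Slice 3: Δl = 1.2/cos35.4° = 1.472 m; N'_3 = 10·cos35.4° = 8.2; c'Δl = 9.72; W sinα = 5.8
Σc'Δl = 43.7 kN/m; ΣN' = 134.9 kN/m; ΣW sinα = 25.5 kN/m
Resisting = 43.7 + 134.9·tan21.2° = 43.7 + 52.3 = 96.0 kN/m
FS = 96.0 / 25.5 = 3.765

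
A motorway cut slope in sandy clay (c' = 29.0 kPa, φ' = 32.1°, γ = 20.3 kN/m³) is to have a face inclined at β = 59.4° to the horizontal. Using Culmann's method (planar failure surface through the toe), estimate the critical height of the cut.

H_c = 37.41 m

Culmann's analysis gives the critical failure plane at α_cr = (β + φ')/2 = (59.4 + 32.1)/2 = 45.8°, and the critical height
H_c = (4c'/γ) · sinβ cosφ' / [1 − cos(β − φ')]
    = (4·29.0/20.3) · sin59.4°·cos32.1° / [1 − cos(27.3°)]
    = 5.714 · 0.8607·0.8471 / [1 − 0.8886]
    = 5.714 · 0.7292 / 0.1114
    = 37.41 m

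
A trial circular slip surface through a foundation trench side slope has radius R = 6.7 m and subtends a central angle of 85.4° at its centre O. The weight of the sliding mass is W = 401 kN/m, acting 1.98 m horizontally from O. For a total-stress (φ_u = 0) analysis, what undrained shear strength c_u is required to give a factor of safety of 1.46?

FS = c_u·L_a·R / (W·d), so c_u = FS·W·d / (L_a·R).
Arc length L_a = R·θ = 6.7·(85.4°·π/180) = 6.7·1.4905 = 9.99 m
c_u = 1.46·401·1.98 / (9.99·6.7) = 1159.2 / 66.91 = 17.33 kPa

c_u = 17.3 kPa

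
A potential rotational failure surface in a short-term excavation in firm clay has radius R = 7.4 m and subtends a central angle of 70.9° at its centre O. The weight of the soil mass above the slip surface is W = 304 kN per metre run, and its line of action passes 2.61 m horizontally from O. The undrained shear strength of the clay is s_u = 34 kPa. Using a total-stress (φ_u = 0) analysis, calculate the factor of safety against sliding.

FS = 2.90

Taking moments about the centre O, the resisting moment is provided by the undrained shear strength acting along the arc:
Arc length L_a = R·θ = 7.4·(70.9°·π/180) = 7.4·1.2374 = 9.16 m
M_R = s_u·L_a·R = 34·9.16·7.4 = 2303.9 kN·m/m
M_D = W·d = 304·2.61 = 793.4 kN·m/m
FS = M_R / M_D = 2303.9 / 793.4 = 2.904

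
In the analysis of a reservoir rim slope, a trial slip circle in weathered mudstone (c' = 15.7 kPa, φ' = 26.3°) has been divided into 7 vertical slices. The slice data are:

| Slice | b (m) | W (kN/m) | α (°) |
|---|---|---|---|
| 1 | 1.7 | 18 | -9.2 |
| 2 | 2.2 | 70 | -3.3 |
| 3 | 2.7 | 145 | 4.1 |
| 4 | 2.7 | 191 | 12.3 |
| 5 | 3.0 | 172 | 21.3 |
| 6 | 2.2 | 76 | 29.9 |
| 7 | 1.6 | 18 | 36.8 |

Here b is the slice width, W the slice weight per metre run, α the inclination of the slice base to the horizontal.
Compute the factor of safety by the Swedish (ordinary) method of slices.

Ordinary method of slices: FS = Σ[c'·Δl_i + (W_i cosα_i)·tanφ'] / Σ W_i sinα_i, with Δl_i = b_i / cosα_i.
Slice 1: Δl = 1.7/cos(-9.2°) = 1.722 m; N'_1 = 18·cos(-9.2°) = 17.8; c'Δl = 27.04; W sinα = -2.9
Slice 2: Δl = 2.2/cos(-3.3°) = 2.204 m; N'_2 = 70·cos(-3.3°) = 69.9; c'Δl = 34.60; W sinα = -4.0
Slice 3: Δl = 2.7/cos4.1° = 2.707 m; N'_3 = 145·cos4.1° = 144.6; c'Δl = 42.50; W sinα = 10.4
Slice 4: Δl = 2.7/cos12.3° = 2.763 m; N'_4 = 191·cos12.3° = 186.6; c'Δl = 43.39; W sinα = 40.7
Slice 5: Δl = 3.0/cos21.3° = 3.220 m; N'_5 = 172·cos21.3° = 160.3; c'Δl = 50.55; W sinα = 62.5
Slice 6: Δl = 2.2/cos29.9° = 2.538 m; N'_6 = 76·cos29.9° = 65.9; c'Δl = 39.84; W sinα = 37.9
Slice 7: Δl = 1.6/cos36.8° = 1.998 m; N'_7 = 18·cos36.8° = 14.4; c'Δl = 31.37; W sinα = 10.8
Σc'Δl = 269.3 kN/m; ΣN' = 659.4 kN/m; ΣW sinα = 155.3 kN/m
Resisting = 269.3 + 659.4·tan26.3° = 269.3 + 325.9 = 595.2 kN/m
FS = 595.2 / 155.3 = 3.833

FS = 3.83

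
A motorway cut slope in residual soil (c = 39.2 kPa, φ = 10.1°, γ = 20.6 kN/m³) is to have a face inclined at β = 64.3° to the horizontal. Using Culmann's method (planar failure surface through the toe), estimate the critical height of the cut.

H_c = 16.27 m

Culmann's analysis gives the critical failure plane at α_cr = (β + φ)/2 = (64.3 + 10.1)/2 = 37.2°, and the critical height
H_c = (4c/γ) · sinβ cosφ / [1 − cos(β − φ)]
    = (4·39.2/20.6) · sin64.3°·cos10.1° / [1 − cos(54.2°)]
    = 7.612 · 0.9011·0.9845 / [1 − 0.5850]
    = 7.612 · 0.8871 / 0.4150
    = 16.27 m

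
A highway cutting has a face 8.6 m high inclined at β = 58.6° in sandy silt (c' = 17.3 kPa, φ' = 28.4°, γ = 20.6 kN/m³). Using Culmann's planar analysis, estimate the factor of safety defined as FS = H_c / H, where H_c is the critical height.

H_c = (4c'/γ) · sinβ cosφ' / [1 − cos(β − φ')]
    = (4·17.3/20.6) · sin58.6°·cos28.4° / [1 − cos30.2°]
    = 3.359 · 0.7508 / 0.1357 = 18.58 m
FS = H_c / H = 18.58 / 8.6 = 2.161

FS = 2.16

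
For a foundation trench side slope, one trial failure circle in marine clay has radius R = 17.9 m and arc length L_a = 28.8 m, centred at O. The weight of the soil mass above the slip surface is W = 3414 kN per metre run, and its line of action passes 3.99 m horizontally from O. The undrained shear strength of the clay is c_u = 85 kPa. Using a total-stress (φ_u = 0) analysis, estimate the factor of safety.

FS = 3.22

Taking moments about the centre O, the resisting moment is provided by the undrained shear strength acting along the arc:
M_R = c_u·L_a·R = 85·28.80·17.9 = 43819.2 kN·m/m
M_D = W·d = 3414·3.99 = 13621.9 kN·m/m
FS = M_R / M_D = 43819.2 / 13621.9 = 3.217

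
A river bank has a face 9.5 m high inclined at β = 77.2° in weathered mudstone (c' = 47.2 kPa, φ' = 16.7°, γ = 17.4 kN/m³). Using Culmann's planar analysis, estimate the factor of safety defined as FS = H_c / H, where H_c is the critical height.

FS = 2.10

H_c = (4c'/γ) · sinβ cosφ' / [1 − cos(β − φ')]
    = (4·47.2/17.4) · sin77.2°·cos16.7° / [1 − cos60.5°]
    = 10.851 · 0.9340 / 0.5076 = 19.97 m
FS = H_c / H = 19.97 / 9.5 = 2.102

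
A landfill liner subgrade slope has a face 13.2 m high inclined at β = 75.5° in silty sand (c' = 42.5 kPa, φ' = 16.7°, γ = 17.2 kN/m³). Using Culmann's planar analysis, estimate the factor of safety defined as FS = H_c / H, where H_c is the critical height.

H_c = (4c'/γ) · sinβ cosφ' / [1 − cos(β − φ')]
    = (4·42.5/17.2) · sin75.5°·cos16.7° / [1 − cos58.8°]
    = 9.884 · 0.9273 / 0.4820 = 19.02 m
FS = H_c / H = 19.02 / 13.2 = 1.441

FS = 1.44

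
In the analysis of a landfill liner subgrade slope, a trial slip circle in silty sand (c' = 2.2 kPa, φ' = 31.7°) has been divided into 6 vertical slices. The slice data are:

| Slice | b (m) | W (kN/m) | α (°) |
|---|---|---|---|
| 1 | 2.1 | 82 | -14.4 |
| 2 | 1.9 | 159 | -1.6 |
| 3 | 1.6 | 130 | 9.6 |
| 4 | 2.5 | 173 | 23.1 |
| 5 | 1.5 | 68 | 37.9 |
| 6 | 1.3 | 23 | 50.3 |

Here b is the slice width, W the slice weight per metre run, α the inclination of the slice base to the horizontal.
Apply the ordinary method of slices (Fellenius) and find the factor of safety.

Ordinary method of slices: FS = Σ[c'·Δl_i + (W_i cosα_i)·tanφ'] / Σ W_i sinα_i, with Δl_i = b_i / cosα_i.
Slice 1: Δl = 2.1/cos(-14.4°) = 2.168 m; N'_1 = 82·cos(-14.4°) = 79.4; c'Δl = 4.77; W sinα = -20.4
Slice 2: Δl = 1.9/cos(-1.6°) = 1.901 m; N'_2 = 159·cos(-1.6°) = 158.9; c'Δl = 4.18; W sinα = -4.4
Slice 3: Δl = 1.6/cos9.6° = 1.623 m; N'_3 = 130·cos9.6° = 128.2; c'Δl = 3.57; W sinα = 21.7
Slice 4: Δl = 2.5/cos23.1° = 2.718 m; N'_4 = 173·cos23.1° = 159.1; c'Δl = 5.98; W sinα = 67.9
Slice 5: Δl = 1.5/cos37.9° = 1.901 m; N'_5 = 68·cos37.9° = 53.7; c'Δl = 4.18; W sinα = 41.8
Slice 6: Δl = 1.3/cos50.3° = 2.035 m; N'_6 = 23·cos50.3° = 14.7; c'Δl = 4.48; W sinα = 17.7
Σc'Δl = 27.2 kN/m; ΣN' = 594.0 kN/m; ΣW sinα = 124.2 kN/m
Resisting = 27.2 + 594.0·tan31.7° = 27.2 + 366.9 = 394.0 kN/m
FS = 394.0 / 124.2 = 3.173

FS = 3.17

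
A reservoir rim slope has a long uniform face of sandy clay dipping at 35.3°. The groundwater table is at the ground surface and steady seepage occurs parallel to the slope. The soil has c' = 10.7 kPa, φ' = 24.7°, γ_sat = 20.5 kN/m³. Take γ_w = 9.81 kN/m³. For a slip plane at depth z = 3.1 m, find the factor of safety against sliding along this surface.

FS = 0.70

With seepage parallel to the slope and the water table at the surface, the effective normal stress on the slip plane uses the buoyant unit weight γ' = γ_sat − γ_w while the driving shear stress uses γ_sat:
FS = [c' + γ' z cos²β tanφ'] / [γ_sat z sinβ cosβ]
γ' = 20.5 − 9.81 = 10.69 kN/m³
Numerator = 10.7 + 10.69·3.1·cos²35.3°·tan24.7° = 10.7 + 10.69·3.1·0.6661·0.4599 = 20.853 kPa
Denominator = 20.5·3.1·sin35.3°·cos35.3° = 20.5·3.1·0.5779·0.8161 = 29.971 kPa
FS = 20.853 / 29.971 = 0.696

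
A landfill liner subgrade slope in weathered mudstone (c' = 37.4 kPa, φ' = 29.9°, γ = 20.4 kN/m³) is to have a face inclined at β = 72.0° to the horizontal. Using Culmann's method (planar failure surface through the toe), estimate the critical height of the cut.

Culmann's analysis gives the critical failure plane at α_cr = (β + φ')/2 = (72.0 + 29.9)/2 = 51.0°, and the critical height
H_c = (4c'/γ) · sinβ cosφ' / [1 − cos(β − φ')]
    = (4·37.4/20.4) · sin72.0°·cos29.9° / [1 − cos(42.1°)]
    = 7.333 · 0.9511·0.8669 / [1 − 0.7420]
    = 7.333 · 0.8245 / 0.2580
    = 23.43 m

H_c = 23.43 m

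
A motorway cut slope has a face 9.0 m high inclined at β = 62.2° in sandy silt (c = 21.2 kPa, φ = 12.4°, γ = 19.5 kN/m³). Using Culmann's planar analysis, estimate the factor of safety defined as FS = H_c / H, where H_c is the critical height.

H_c = (4c/γ) · sinβ cosφ / [1 − cos(β − φ)]
    = (4·21.2/19.5) · sin62.2°·cos12.4° / [1 − cos49.8°]
    = 4.349 · 0.8639 / 0.3545 = 10.60 m
FS = H_c / H = 10.60 / 9.0 = 1.177

FS = 1.18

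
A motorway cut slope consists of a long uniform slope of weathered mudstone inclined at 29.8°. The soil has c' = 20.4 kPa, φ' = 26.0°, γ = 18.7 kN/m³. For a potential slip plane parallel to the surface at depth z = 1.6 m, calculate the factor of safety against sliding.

FS = 2.43

For an infinite slope with a slip plane parallel to the surface (no pore pressure): FS = [c' + γz cos²β tanφ'] / [γz sinβ cosβ].
γz = 18.7·1.6 = 29.92 kN/m²
Numerator = 20.4 + 29.92·cos²29.8°·tan26.0° = 20.4 + 29.92·0.7530·0.4877 = 31.389 kPa
Denominator = 29.92·sin29.8°·cos29.8° = 29.92·0.4970·0.8678 = 12.903 kPa
FS = 31.389 / 12.903 = 2.433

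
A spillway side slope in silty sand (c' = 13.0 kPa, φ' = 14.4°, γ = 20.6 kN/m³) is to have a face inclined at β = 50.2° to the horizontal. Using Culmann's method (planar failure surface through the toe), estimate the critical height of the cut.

H_c = 9.94 m

Culmann's analysis gives the critical failure plane at α_cr = (β + φ')/2 = (50.2 + 14.4)/2 = 32.3°, and the critical height
H_c = (4c'/γ) · sinβ cosφ' / [1 − cos(β − φ')]
    = (4·13.0/20.6) · sin50.2°·cos14.4° / [1 − cos(35.8°)]
    = 2.524 · 0.7683·0.9686 / [1 − 0.8111]
    = 2.524 · 0.7441 / 0.1889
    = 9.94 m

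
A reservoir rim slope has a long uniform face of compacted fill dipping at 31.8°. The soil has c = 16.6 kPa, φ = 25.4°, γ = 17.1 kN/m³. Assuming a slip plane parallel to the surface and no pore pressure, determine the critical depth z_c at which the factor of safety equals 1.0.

z_c = 9.26 m

Setting FS = 1.00 in FS = [c + γz cos²β tanφ] / [γz sinβ cosβ] and solving for z:
z = c / [γ cosβ (FS·sinβ − cosβ·tanφ)]
  = 16.6 / [17.1·cos31.8°·(1.00·sin31.8° − cos31.8°·tan25.4°)]
  = 16.6 / [17.1·0.8499·(1.00·0.5270 − 0.8499·0.4748)]
  = 16.6 / 1.7934 = 9.256 m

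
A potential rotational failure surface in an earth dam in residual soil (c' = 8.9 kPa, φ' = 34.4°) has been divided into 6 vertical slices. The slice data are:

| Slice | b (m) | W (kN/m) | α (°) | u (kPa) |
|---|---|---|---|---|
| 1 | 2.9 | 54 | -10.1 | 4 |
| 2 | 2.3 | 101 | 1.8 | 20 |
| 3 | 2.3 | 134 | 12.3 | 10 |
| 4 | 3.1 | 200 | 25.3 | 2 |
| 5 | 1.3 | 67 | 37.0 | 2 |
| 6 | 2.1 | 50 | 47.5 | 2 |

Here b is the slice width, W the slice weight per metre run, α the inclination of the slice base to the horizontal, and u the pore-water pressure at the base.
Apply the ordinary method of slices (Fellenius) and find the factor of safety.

FS = 2.45

Ordinary method of slices: FS = Σ[c'·Δl_i + (W_i cosα_i − u_i·Δl_i)·tanφ'] / Σ W_i sinα_i, with Δl_i = b_i / cosα_i.
Slice 1: Δl = 2.9/cos(-10.1°) = 2.946 m; N'_1 = 54·cos(-10.1°) − 4·2.946 = 41.4; c'Δl = 26.22; W sinα = -9.5
Slice 2: Δl = 2.3/cos1.8° = 2.301 m; N'_2 = 101·cos1.8° − 20·2.301 = 54.9; c'Δl = 20.48; W sinα = 3.2
Slice 3: Δl = 2.3/cos12.3° = 2.354 m; N'_3 = 134·cos12.3° − 10·2.354 = 107.4; c'Δl = 20.95; W sinα = 28.5
Slice 4: Δl = 3.1/cos25.3° = 3.429 m; N'_4 = 200·cos25.3° − 2·3.429 = 174.0; c'Δl = 30.52; W sinα = 85.5
Slice 5: Δl = 1.3/cos37.0° = 1.628 m; N'_5 = 67·cos37.0° − 2·1.628 = 50.3; c'Δl = 14.49; W sinα = 40.3
Slice 6: Δl = 2.1/cos47.5° = 3.108 m; N'_6 = 50·cos47.5° − 2·3.108 = 27.6; c'Δl = 27.66; W sinα = 36.9
Σc'Δl = 140.3 kN/m; ΣN' = 455.5 kN/m; ΣW sinα = 184.9 kN/m
Resisting = 140.3 + 455.5·tan34.4° = 140.3 + 311.9 = 452.2 kN/m
FS = 452.2 / 184.9 = 2.445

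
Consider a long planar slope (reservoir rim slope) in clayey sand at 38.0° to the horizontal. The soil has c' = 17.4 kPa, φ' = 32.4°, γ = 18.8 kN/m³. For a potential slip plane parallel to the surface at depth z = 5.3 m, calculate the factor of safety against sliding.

For an infinite slope with a slip plane parallel to the surface (no pore pressure): FS = [c' + γz cos²β tanφ'] / [γz sinβ cosβ].
γz = 18.8·5.3 = 99.64 kN/m²
Numerator = 17.4 + 99.64·cos²38.0°·tan32.4° = 17.4 + 99.64·0.6210·0.6346 = 56.666 kPa
Denominator = 99.64·sin38.0°·cos38.0° = 99.64·0.6157·0.7880 = 48.340 kPa
FS = 56.666 / 48.340 = 1.172

FS = 1.17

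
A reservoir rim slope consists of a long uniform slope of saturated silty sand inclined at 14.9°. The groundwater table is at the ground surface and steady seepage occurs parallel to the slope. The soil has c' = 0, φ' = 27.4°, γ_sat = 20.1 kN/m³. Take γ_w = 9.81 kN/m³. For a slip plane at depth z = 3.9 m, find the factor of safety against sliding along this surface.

With seepage parallel to the slope and the water table at the surface, the effective normal stress on the slip plane uses the buoyant unit weight γ' = γ_sat − γ_w while the driving shear stress uses γ_sat:
FS = [c' + γ' z cos²β tanφ'] / [γ_sat z sinβ cosβ]
(For c' = 0 this reduces to FS = (γ'/γ_sat)·tanφ'/tanβ.)
γ' = 20.1 − 9.81 = 10.29 kN/m³
Numerator = 0.0 + 10.29·3.9·cos²14.9°·tan27.4° = 0.0 + 10.29·3.9·0.9339·0.5184 = 19.427 kPa
Denominator = 20.1·3.9·sin14.9°·cos14.9° = 20.1·3.9·0.2571·0.9664 = 19.479 kPa
FS = 19.427 / 19.479 = 0.997

FS = 1.00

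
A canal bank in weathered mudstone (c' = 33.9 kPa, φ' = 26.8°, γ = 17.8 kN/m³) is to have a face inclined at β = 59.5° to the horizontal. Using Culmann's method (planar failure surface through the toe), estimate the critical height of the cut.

H_c = 36.97 m

Culmann's analysis gives the critical failure plane at α_cr = (β + φ')/2 = (59.5 + 26.8)/2 = 43.1°, and the critical height
H_c = (4c'/γ) · sinβ cosφ' / [1 − cos(β − φ')]
    = (4·33.9/17.8) · sin59.5°·cos26.8° / [1 − cos(32.7°)]
    = 7.618 · 0.8616·0.8926 / [1 − 0.8415]
    = 7.618 · 0.7691 / 0.1585
    = 36.97 m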